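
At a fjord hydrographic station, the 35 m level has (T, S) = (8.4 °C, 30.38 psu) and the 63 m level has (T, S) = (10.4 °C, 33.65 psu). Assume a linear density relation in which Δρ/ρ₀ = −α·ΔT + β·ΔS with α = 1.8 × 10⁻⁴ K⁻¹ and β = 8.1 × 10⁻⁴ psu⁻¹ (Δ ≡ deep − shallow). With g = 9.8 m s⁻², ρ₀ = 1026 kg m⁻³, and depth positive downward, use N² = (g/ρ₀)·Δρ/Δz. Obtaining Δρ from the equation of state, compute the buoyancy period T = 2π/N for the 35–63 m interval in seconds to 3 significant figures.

ΔT = +2.0 K, ΔS = +3.27 psu (deep − shallow).
Δρ/ρ₀ = −αΔT + βΔS = -3.60 × 10⁻⁴ + 2.6487 × 10⁻³ = 2.2887 × 10⁻³, so Δρ ≈ 2.348 kg m⁻³.
N² = (g/ρ₀)·Δρ/Δz = g·(Δρ/ρ₀)/Δz = 9.8 × 2.2887 × 10⁻³ / 28 = 8.0105 × 10⁻⁴ s⁻².
N = √(8.0105 × 10⁻⁴) = 0.028303 rad s⁻¹ → T = 2π/N = 222.00 s ≈ 222 s.

222 s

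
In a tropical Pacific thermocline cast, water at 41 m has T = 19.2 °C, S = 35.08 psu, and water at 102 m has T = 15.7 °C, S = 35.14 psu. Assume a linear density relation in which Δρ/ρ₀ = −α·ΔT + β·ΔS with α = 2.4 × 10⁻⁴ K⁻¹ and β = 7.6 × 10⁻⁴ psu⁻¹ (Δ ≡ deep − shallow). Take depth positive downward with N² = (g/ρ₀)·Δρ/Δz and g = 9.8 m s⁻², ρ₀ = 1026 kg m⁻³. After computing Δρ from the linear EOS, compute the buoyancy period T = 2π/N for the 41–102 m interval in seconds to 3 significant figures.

ΔT = -3.5 K, ΔS = +0.06 psu (deep − shallow).
Δρ/ρ₀ = −αΔT + βΔS = 8.40 × 10⁻⁴ + 4.56 × 10⁻⁵ = 8.856 × 10⁻⁴, so Δρ ≈ 0.9086 kg m⁻³.
N² = (g/ρ₀)·Δρ/Δz = g·(Δρ/ρ₀)/Δz = 9.8 × 8.856 × 10⁻⁴ / 61 = 1.4228 × 10⁻⁴ s⁻².
N = √(1.4228 × 10⁻⁴) = 0.011928 rad s⁻¹ → T = 2π/N = 526.76 s ≈ 527 s.

527 s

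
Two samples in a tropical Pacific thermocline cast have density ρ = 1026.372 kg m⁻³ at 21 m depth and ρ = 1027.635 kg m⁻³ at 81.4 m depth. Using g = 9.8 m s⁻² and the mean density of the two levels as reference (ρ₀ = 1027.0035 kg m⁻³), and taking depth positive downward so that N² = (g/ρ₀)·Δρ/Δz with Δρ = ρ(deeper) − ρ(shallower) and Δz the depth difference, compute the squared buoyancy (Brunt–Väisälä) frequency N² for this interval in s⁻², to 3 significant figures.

2.00 × 10⁻⁴ s⁻²

Δρ = 1027.635 − 1026.372 = 1.263 kg m⁻³ over Δz = 81.4 − 21 = 60.4 m.
N² = (9.8/1027.0035) × (1.263/60.4) = 1.9954 × 10⁻⁴ s⁻² ≈ 2.00 × 10⁻⁴ s⁻².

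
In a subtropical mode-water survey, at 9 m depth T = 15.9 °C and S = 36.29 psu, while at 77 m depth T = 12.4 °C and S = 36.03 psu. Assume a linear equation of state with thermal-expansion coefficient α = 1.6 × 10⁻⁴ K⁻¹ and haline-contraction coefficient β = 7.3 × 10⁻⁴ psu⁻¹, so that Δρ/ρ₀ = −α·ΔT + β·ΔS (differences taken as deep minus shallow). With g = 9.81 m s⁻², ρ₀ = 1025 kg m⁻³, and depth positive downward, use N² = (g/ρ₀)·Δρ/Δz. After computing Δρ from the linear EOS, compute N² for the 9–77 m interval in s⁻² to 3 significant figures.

5.34 × 10⁻⁵ s⁻²

ΔT = -3.5 K, ΔS = -0.26 psu (deep − shallow).
Δρ/ρ₀ = −αΔT + βΔS = 5.60 × 10⁻⁴ − 1.898 × 10⁻⁴ = 3.702 × 10⁻⁴, so Δρ ≈ 0.3795 kg m⁻³.
N² = (g/ρ₀)·Δρ/Δz = g·(Δρ/ρ₀)/Δz = 9.81 × 3.702 × 10⁻⁴ / 68 = 5.3407 × 10⁻⁵ s⁻² ≈ 5.34 × 10⁻⁵ s⁻².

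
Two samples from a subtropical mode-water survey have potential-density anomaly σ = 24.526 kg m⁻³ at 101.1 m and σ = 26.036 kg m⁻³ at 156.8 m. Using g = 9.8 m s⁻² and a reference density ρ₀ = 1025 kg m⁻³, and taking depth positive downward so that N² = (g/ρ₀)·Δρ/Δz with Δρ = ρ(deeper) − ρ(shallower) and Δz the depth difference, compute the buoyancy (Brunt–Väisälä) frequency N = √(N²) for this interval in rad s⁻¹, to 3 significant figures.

0.0161 rad s⁻¹

Δρ = 1026.036 − 1024.526 = 1.510 kg m⁻³ over Δz = 156.8 − 101.1 = 55.7 m.
N² = (9.8/1025) × (1.510/55.7) = 2.5919 × 10⁻⁴ s⁻².
N = √(2.5919 × 10⁻⁴) = 0.016099 rad s⁻¹ ≈ 0.0161 rad s⁻¹.
Since Δρ > 0 the layer is stably stratified.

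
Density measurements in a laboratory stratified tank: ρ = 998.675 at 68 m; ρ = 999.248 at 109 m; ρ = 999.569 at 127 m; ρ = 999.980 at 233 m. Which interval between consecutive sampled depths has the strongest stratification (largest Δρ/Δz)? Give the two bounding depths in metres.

109–127 m

Compute the density gradient over each adjacent pair:
  68–109 m: Δρ/Δz = 0.573/41 = 0.014 kg m⁻⁴
  109–127 m: Δρ/Δz = 0.321/18 = 0.018 kg m⁻⁴
  127–233 m: Δρ/Δz = 0.411/106 = 3.9 × 10⁻³ kg m⁻⁴
The largest gradient is in the 109–127 m interval — the pycnocline.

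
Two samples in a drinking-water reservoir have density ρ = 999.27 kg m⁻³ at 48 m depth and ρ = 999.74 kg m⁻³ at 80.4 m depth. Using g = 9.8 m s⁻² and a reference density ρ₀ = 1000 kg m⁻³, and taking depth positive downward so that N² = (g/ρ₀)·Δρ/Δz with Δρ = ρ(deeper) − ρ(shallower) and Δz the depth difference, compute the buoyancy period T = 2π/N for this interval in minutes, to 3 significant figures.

Δρ = 999.74 − 999.27 = 0.47 kg m⁻³ over Δz = 80.4 − 48 = 32.4 m.
N² = (9.8/1000) × (0.47/32.4) = 1.4216 × 10⁻⁴ s⁻².
N = √(1.4216 × 10⁻⁴) = 0.011923 rad s⁻¹, so T = 2π/N = 526.98 s = 8.7830 min ≈ 8.78 min.

8.78 min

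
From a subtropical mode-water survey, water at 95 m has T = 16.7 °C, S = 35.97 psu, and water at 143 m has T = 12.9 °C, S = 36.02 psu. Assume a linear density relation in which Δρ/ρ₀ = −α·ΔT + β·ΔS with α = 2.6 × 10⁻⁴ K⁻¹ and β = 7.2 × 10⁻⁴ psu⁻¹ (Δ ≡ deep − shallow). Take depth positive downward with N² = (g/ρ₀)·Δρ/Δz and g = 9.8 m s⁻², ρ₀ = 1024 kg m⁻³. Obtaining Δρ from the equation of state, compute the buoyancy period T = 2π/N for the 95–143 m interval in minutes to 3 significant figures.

7.24 min

ΔT = -3.8 K, ΔS = +0.05 psu (deep − shallow).
Δρ/ρ₀ = −αΔT + βΔS = 9.88 × 10⁻⁴ + 3.60 × 10⁻⁵ = 1.024 × 10⁻³, so Δρ ≈ 1.049 kg m⁻³.
N² = (g/ρ₀)·Δρ/Δz = g·(Δρ/ρ₀)/Δz = 9.8 × 1.024 × 10⁻³ / 48 = 2.0907 × 10⁻⁴ s⁻².
N = √(2.0907 × 10⁻⁴) = 0.014459 rad s⁻¹ → T = 2π/N = 434.55 s = 7.2425 min ≈ 7.24 min.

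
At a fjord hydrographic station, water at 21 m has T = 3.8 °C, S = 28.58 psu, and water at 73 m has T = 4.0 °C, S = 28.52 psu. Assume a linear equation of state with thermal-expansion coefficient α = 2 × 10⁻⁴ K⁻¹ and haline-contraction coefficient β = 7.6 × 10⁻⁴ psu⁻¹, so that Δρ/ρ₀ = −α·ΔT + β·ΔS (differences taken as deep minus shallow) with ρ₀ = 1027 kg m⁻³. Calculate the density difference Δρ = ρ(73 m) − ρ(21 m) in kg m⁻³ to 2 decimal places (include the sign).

ΔT = +0.2 K, ΔS = -0.06 psu (deep − shallow).
Δρ/ρ₀ = −(2 × 10⁻⁴)(+0.2) + (7.6 × 10⁻⁴)(-0.06) = -8.56 × 10⁻⁵.
Δρ = 1027 × (-8.56 × 10⁻⁵) = -0.09 kg m⁻³.
Negative Δρ: lighter below, statically unstable.

-0.09 kg m⁻³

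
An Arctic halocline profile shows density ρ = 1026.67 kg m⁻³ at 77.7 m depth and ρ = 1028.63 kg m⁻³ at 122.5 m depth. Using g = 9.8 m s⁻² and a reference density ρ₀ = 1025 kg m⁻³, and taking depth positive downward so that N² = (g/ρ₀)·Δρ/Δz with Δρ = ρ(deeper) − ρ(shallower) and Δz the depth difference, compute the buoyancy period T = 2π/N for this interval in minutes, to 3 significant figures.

5.12 min

Δρ = 1028.63 − 1026.67 = 1.96 kg m⁻³ over Δz = 122.5 − 77.7 = 44.8 m.
N² = (9.8/1025) × (1.96/44.8) = 4.1829 × 10⁻⁴ s⁻².
N = √(4.1829 × 10⁻⁴) = 0.020452 rad s⁻¹, so T = 2π/N = 307.22 s = 5.1203 min ≈ 5.12 min.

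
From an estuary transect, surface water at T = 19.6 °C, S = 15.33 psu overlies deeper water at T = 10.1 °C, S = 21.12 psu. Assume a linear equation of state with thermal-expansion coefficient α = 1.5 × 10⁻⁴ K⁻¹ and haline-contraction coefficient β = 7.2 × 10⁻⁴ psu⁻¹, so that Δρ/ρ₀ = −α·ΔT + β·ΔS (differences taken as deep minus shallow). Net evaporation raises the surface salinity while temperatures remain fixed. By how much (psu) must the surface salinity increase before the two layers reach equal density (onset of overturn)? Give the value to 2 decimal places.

7.77 psu

Neutral buoyancy requires −α(T_deep − T_surf) + β(S_deep − S_surf′) = 0.
S_surf′ = S_deep − (α/β)·ΔT = 21.12 − (1.5 × 10⁻⁴/7.2 × 10⁻⁴)·(-9.5) = 23.0992 psu.
Increase required: 23.0992 − 15.33 = 7.7692 psu.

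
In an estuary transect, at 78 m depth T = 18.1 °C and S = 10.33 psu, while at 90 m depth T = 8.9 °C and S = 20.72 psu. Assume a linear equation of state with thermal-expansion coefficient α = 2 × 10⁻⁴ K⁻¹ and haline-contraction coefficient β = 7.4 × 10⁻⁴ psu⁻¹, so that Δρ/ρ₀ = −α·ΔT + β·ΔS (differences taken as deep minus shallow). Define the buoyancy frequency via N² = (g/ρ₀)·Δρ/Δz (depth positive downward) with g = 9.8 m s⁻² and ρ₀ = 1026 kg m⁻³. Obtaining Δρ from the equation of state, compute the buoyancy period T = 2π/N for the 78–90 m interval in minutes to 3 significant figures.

ΔT = -9.2 K, ΔS = +10.39 psu (deep − shallow).
Δρ/ρ₀ = −αΔT + βΔS = 1.84 × 10⁻³ + 7.6886 × 10⁻³ = 9.5286 × 10⁻³, so Δρ ≈ 9.776 kg m⁻³.
N² = (g/ρ₀)·Δρ/Δz = g·(Δρ/ρ₀)/Δz = 9.8 × 9.5286 × 10⁻³ / 12 = 7.7817 × 10⁻³ s⁻².
N = √(7.7817 × 10⁻³) = 0.088214 rad s⁻¹ → T = 2π/N = 71.227 s = 1.1871 min ≈ 1.19 min.

1.19 min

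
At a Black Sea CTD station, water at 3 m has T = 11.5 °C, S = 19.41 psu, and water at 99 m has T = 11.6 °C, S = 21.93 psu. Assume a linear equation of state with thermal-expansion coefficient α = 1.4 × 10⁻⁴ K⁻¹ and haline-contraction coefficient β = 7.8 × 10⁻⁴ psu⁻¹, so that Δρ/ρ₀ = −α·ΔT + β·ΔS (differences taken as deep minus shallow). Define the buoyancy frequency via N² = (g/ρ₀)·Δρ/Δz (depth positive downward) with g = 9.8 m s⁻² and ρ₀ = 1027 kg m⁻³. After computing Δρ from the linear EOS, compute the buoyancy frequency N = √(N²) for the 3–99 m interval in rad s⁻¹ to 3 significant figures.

ΔT = +0.1 K, ΔS = +2.52 psu (deep − shallow).
Δρ/ρ₀ = −αΔT + βΔS = -1.40 × 10⁻⁵ + 1.9656 × 10⁻³ = 1.9516 × 10⁻³, so Δρ ≈ 2.004 kg m⁻³.
N² = (g/ρ₀)·Δρ/Δz = g·(Δρ/ρ₀)/Δz = 9.8 × 1.9516 × 10⁻³ / 96 = 1.9923 × 10⁻⁴ s⁻².
N = √(1.9923 × 10⁻⁴) = 0.014115 rad s⁻¹ ≈ 0.0141 rad s⁻¹.

0.0141 rad s⁻¹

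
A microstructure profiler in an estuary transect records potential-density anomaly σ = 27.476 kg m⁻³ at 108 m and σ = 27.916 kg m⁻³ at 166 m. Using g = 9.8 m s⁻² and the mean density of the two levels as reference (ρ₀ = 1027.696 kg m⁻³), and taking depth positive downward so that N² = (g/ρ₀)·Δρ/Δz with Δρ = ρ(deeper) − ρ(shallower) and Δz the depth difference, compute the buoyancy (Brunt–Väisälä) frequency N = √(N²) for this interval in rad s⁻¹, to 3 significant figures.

Δρ = 1027.916 − 1027.476 = 0.440 kg m⁻³ over Δz = 166 − 108 = 58 m.
N² = (9.8/1027.696) × (0.440/58) = 7.2341 × 10⁻⁵ s⁻².
N = √(7.2341 × 10⁻⁵) = 8.5054 × 10⁻³ rad s⁻¹ ≈ 8.51 × 10⁻³ rad s⁻¹.

8.51 × 10⁻³ rad s⁻¹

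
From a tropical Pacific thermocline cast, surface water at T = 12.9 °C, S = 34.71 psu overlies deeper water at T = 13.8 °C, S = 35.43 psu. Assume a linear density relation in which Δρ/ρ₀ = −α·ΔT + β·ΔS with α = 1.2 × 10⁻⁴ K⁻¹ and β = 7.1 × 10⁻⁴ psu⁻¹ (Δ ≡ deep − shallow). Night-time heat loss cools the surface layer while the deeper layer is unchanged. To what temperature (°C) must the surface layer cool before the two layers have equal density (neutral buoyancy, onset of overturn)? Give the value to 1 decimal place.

9.5 °C

Neutral buoyancy requires Δρ = 0, i.e. −α(T_deep − T_surf′) + β(S_deep − S_surf) = 0.
T_surf′ = T_deep − (β/α)·ΔS = 13.8 − (7.1 × 10⁻⁴/1.2 × 10⁻⁴)·(+0.72) = 9.540 °C.
Cooling required: 12.9 − (9.540) = 3.360 °C.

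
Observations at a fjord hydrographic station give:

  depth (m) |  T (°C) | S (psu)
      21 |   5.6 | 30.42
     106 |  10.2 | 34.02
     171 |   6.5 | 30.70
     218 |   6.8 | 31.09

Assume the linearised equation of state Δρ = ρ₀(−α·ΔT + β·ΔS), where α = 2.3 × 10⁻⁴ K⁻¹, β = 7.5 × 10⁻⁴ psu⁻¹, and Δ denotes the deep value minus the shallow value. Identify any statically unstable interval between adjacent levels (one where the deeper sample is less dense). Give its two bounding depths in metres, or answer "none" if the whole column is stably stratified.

Evaluate Δρ/ρ₀ = −αΔT + βΔS across each adjacent pair:
  21–106 m: −αΔT+βΔS = −(2.3 × 10⁻⁴)(+4.6)+(7.5 × 10⁻⁴)(+3.60) = 1.6 × 10⁻³ → stable
  106–171 m: −αΔT+βΔS = −(2.3 × 10⁻⁴)(-3.7)+(7.5 × 10⁻⁴)(-3.32) = -1.6 × 10⁻³ → UNSTABLE
  171–218 m: −αΔT+βΔS = −(2.3 × 10⁻⁴)(+0.3)+(7.5 × 10⁻⁴)(+0.39) = 2.2 × 10⁻⁴ → stable
The 106–171 m interval has Δρ < 0: lighter water underlies denser water.

106–171 m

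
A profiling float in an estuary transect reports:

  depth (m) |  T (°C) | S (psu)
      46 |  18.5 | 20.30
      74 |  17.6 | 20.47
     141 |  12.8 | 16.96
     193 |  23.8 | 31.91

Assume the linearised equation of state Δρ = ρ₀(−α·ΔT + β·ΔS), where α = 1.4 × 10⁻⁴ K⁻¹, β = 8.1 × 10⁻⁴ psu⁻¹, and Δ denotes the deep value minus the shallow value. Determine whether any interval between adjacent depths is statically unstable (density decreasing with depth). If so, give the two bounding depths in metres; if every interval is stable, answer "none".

Evaluate Δρ/ρ₀ = −αΔT + βΔS across each adjacent pair:
  46–74 m: −αΔT+βΔS = −(1.4 × 10⁻⁴)(-0.9)+(8.1 × 10⁻⁴)(+0.17) = 2.6 × 10⁻⁴ → stable
  74–141 m: −αΔT+βΔS = −(1.4 × 10⁻⁴)(-4.8)+(8.1 × 10⁻⁴)(-3.51) = -2.2 × 10⁻³ → UNSTABLE
  141–193 m: −αΔT+βΔS = −(1.4 × 10⁻⁴)(+11.0)+(8.1 × 10⁻⁴)(+14.95) = 0.011 → stable
The 74–141 m interval has Δρ < 0: lighter water underlies denser water.

74–141 m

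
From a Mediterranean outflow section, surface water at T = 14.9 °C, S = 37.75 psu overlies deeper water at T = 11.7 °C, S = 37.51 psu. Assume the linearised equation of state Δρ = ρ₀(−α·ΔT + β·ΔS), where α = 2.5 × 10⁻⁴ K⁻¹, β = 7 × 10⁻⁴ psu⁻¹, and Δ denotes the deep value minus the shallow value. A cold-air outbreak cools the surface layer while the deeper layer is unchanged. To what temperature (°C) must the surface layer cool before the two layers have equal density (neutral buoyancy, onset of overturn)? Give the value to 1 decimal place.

Neutral buoyancy requires Δρ = 0, i.e. −α(T_deep − T_surf′) + β(S_deep − S_surf) = 0.
T_surf′ = T_deep − (β/α)·ΔS = 11.7 − (7 × 10⁻⁴/2.5 × 10⁻⁴)·(-0.24) = 12.372 °C.
Cooling required: 14.9 − (12.372) = 2.528 °C.

12.4 °C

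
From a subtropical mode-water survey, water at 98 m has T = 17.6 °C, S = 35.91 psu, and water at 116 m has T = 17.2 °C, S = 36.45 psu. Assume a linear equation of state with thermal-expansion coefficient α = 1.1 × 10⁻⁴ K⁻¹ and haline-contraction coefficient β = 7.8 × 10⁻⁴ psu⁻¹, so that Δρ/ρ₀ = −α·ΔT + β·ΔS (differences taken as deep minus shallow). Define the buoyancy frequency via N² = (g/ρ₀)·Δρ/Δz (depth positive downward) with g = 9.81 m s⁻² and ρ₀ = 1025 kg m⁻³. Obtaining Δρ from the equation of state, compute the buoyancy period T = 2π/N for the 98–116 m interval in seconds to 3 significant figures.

395 s

ΔT = -0.4 K, ΔS = +0.54 psu (deep − shallow).
Δρ/ρ₀ = −αΔT + βΔS = 4.40 × 10⁻⁵ + 4.212 × 10⁻⁴ = 4.652 × 10⁻⁴, so Δρ ≈ 0.4768 kg m⁻³.
N² = (g/ρ₀)·Δρ/Δz = g·(Δρ/ρ₀)/Δz = 9.81 × 4.652 × 10⁻⁴ / 18 = 2.5353 × 10⁻⁴ s⁻².
N = √(2.5353 × 10⁻⁴) = 0.015923 rad s⁻¹ → T = 2π/N = 394.60 s ≈ 395 s.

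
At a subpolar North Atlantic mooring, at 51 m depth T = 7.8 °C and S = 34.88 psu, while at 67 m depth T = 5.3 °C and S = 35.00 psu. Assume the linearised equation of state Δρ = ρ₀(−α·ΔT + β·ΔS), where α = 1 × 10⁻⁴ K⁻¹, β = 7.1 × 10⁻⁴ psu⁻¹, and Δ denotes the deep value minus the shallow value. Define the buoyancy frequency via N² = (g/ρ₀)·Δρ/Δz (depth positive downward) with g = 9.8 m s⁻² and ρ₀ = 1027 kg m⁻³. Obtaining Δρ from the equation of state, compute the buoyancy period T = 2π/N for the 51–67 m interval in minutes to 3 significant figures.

7.31 min

ΔT = -2.5 K, ΔS = +0.12 psu (deep − shallow).
Δρ/ρ₀ = −αΔT + βΔS = 2.50 × 10⁻⁴ + 8.52 × 10⁻⁵ = 3.352 × 10⁻⁴, so Δρ ≈ 0.3443 kg m⁻³.
N² = (g/ρ₀)·Δρ/Δz = g·(Δρ/ρ₀)/Δz = 9.8 × 3.352 × 10⁻⁴ / 16 = 2.0531 × 10⁻⁴ s⁻².
N = √(2.0531 × 10⁻⁴) = 0.014329 rad s⁻¹ → T = 2π/N = 438.49 s = 7.3082 min ≈ 7.31 min.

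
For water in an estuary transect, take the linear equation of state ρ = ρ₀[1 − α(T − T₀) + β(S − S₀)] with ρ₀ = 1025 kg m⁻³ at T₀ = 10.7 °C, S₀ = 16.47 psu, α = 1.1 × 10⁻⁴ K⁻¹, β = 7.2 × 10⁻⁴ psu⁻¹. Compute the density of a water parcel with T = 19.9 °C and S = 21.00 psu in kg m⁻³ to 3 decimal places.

1027.306 kg m⁻³

T − T₀ = +9.2 K, S − S₀ = +4.53 psu.
Bracket = 1 − α·(+9.2) + β·(+4.53) = 1 + (2.2496 × 10⁻³) = 1.0022496.
ρ = 1025 × 1.0022496 = 1027.306 kg m⁻³.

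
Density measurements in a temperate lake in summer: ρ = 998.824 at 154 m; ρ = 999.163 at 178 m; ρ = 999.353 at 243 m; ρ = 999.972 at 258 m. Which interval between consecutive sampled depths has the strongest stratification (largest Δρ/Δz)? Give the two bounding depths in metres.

Compute the density gradient over each adjacent pair:
  154–178 m: Δρ/Δz = 0.339/24 = 0.014 kg m⁻⁴
  178–243 m: Δρ/Δz = 0.190/65 = 2.9 × 10⁻³ kg m⁻⁴
  243–258 m: Δρ/Δz = 0.619/15 = 0.041 kg m⁻⁴
The largest gradient is in the 243–258 m interval — the pycnocline.

243–258 m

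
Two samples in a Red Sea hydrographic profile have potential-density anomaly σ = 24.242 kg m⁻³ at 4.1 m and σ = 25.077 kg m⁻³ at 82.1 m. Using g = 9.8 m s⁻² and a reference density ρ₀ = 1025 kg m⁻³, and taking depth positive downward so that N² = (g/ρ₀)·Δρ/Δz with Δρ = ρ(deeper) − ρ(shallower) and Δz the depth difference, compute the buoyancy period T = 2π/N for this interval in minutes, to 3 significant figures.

Δρ = 1025.077 − 1024.242 = 0.835 kg m⁻³ over Δz = 82.1 − 4.1 = 78 m.
N² = (9.8/1025) × (0.835/78) = 1.0235 × 10⁻⁴ s⁻².
N = √(1.0235 × 10⁻⁴) = 0.010117 rad s⁻¹, so T = 2π/N = 621.05 s = 10.351 min ≈ 10.4 min.

10.4 min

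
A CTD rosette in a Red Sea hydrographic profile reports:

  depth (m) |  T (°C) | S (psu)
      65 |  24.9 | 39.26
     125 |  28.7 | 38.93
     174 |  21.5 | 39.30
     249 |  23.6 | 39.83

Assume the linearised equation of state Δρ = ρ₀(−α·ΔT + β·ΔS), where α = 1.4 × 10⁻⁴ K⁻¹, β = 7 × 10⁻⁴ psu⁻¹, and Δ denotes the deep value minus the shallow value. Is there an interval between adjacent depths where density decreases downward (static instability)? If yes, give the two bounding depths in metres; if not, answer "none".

Evaluate Δρ/ρ₀ = −αΔT + βΔS across each adjacent pair:
  65–125 m: −αΔT+βΔS = −(1.4 × 10⁻⁴)(+3.8)+(7 × 10⁻⁴)(-0.33) = -7.6 × 10⁻⁴ → UNSTABLE
  125–174 m: −αΔT+βΔS = −(1.4 × 10⁻⁴)(-7.2)+(7 × 10⁻⁴)(+0.37) = 1.3 × 10⁻³ → stable
  174–249 m: −αΔT+βΔS = −(1.4 × 10⁻⁴)(+2.1)+(7 × 10⁻⁴)(+0.53) = 7.7 × 10⁻⁵ → stable
The 65–125 m interval has Δρ < 0: lighter water underlies denser water.

65–125 m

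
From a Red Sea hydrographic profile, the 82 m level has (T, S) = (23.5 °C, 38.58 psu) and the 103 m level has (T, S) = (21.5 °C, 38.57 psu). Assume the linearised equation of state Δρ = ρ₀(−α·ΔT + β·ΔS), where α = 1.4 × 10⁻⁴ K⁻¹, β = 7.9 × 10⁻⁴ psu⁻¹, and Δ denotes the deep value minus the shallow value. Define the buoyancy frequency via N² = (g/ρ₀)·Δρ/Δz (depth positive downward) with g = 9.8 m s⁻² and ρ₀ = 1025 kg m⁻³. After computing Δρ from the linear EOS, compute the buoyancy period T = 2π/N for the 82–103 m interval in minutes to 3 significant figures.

ΔT = -2.0 K, ΔS = -0.01 psu (deep − shallow).
Δρ/ρ₀ = −αΔT + βΔS = 2.80 × 10⁻⁴ − 7.90 × 10⁻⁶ = 2.721 × 10⁻⁴, so Δρ ≈ 0.2789 kg m⁻³.
N² = (g/ρ₀)·Δρ/Δz = g·(Δρ/ρ₀)/Δz = 9.8 × 2.721 × 10⁻⁴ / 21 = 1.2698 × 10⁻⁴ s⁻².
N = √(1.2698 × 10⁻⁴) = 0.011269 rad s⁻¹ → T = 2π/N = 557.56 s = 9.2927 min ≈ 9.29 min.

9.29 min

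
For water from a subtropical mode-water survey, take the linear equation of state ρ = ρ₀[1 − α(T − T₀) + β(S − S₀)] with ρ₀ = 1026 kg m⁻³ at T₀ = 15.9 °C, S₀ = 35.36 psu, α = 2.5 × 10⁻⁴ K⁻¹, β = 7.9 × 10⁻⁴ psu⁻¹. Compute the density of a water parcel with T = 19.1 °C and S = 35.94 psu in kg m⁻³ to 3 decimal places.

1025.649 kg m⁻³

T − T₀ = +3.2 K, S − S₀ = +0.58 psu.
Bracket = 1 − α·(+3.2) + β·(+0.58) = 1 + (-3.418 × 10⁻⁴) = 0.9996582.
ρ = 1026 × 0.9996582 = 1025.649 kg m⁻³.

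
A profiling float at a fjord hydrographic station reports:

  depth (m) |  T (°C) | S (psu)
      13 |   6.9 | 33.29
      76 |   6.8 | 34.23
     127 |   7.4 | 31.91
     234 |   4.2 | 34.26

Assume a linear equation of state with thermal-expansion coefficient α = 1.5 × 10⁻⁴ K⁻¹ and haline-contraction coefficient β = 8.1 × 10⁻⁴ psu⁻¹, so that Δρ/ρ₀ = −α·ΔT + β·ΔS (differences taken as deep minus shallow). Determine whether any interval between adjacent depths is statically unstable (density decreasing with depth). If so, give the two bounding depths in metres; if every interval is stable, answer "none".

76–127 m

Evaluate Δρ/ρ₀ = −αΔT + βΔS across each adjacent pair:
  13–76 m: −αΔT+βΔS = −(1.5 × 10⁻⁴)(-0.1)+(8.1 × 10⁻⁴)(+0.94) = 7.8 × 10⁻⁴ → stable
  76–127 m: −αΔT+βΔS = −(1.5 × 10⁻⁴)(+0.6)+(8.1 × 10⁻⁴)(-2.32) = -2.0 × 10⁻³ → UNSTABLE
  127–234 m: −αΔT+βΔS = −(1.5 × 10⁻⁴)(-3.2)+(8.1 × 10⁻⁴)(+2.35) = 2.4 × 10⁻³ → stable
The 76–127 m interval has Δρ < 0: lighter water underlies denser water.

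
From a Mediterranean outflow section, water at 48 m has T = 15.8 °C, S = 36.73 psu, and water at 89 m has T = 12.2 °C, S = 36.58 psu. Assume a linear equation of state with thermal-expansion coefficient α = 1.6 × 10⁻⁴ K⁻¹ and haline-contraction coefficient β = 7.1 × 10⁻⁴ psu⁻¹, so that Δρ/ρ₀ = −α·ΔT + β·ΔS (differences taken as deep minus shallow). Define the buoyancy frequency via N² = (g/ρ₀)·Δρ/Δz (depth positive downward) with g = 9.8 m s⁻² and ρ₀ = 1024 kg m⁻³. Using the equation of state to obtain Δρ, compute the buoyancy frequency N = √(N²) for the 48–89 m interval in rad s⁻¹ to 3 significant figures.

0.0106 rad s⁻¹

ΔT = -3.6 K, ΔS = -0.15 psu (deep − shallow).
Δρ/ρ₀ = −αΔT + βΔS = 5.76 × 10⁻⁴ − 1.065 × 10⁻⁴ = 4.695 × 10⁻⁴, so Δρ ≈ 0.4808 kg m⁻³.
N² = (g/ρ₀)·Δρ/Δz = g·(Δρ/ρ₀)/Δz = 9.8 × 4.695 × 10⁻⁴ / 41 = 1.1222 × 10⁻⁴ s⁻².
N = √(1.1222 × 10⁻⁴) = 0.010593 rad s⁻¹ ≈ 0.0106 rad s⁻¹.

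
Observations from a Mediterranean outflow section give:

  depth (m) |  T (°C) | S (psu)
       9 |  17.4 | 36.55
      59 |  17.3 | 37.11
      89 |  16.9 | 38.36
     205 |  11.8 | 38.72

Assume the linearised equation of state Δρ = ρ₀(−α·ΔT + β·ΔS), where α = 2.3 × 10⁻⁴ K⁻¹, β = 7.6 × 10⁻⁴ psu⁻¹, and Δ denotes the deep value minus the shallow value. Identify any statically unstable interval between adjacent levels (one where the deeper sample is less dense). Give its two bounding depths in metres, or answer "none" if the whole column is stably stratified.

Evaluate Δρ/ρ₀ = −αΔT + βΔS across each adjacent pair:
  9–59 m: −αΔT+βΔS = −(2.3 × 10⁻⁴)(-0.1)+(7.6 × 10⁻⁴)(+0.56) = 4.5 × 10⁻⁴ → stable
  59–89 m: −αΔT+βΔS = −(2.3 × 10⁻⁴)(-0.4)+(7.6 × 10⁻⁴)(+1.25) = 1.0 × 10⁻³ → stable
  89–205 m: −αΔT+βΔS = −(2.3 × 10⁻⁴)(-5.1)+(7.6 × 10⁻⁴)(+0.36) = 1.4 × 10⁻³ → stable
Every interval has Δρ > 0: the column is stably stratified throughout.

none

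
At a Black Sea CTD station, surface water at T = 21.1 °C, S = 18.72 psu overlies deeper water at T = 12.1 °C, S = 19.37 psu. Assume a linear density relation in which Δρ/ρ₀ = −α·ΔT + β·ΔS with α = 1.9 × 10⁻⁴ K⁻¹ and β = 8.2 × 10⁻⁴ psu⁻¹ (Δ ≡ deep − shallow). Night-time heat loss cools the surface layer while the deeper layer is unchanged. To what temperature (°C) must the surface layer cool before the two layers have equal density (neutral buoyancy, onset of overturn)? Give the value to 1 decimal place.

Neutral buoyancy requires Δρ = 0, i.e. −α(T_deep − T_surf′) + β(S_deep − S_surf) = 0.
T_surf′ = T_deep − (β/α)·ΔS = 12.1 − (8.2 × 10⁻⁴/1.9 × 10⁻⁴)·(+0.65) = 9.295 °C.
Cooling required: 21.1 − (9.295) = 11.805 °C.

9.3 °C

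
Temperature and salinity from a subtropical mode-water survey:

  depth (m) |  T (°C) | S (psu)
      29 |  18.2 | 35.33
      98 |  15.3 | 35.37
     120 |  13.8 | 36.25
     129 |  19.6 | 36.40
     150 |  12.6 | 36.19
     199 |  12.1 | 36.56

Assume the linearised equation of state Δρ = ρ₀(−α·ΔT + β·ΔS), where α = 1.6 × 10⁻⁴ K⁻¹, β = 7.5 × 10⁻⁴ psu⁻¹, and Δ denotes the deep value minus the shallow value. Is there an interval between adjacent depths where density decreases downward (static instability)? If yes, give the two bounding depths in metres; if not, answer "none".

120–129 m

Evaluate Δρ/ρ₀ = −αΔT + βΔS across each adjacent pair:
  29–98 m: −αΔT+βΔS = −(1.6 × 10⁻⁴)(-2.9)+(7.5 × 10⁻⁴)(+0.04) = 4.9 × 10⁻⁴ → stable
  98–120 m: −αΔT+βΔS = −(1.6 × 10⁻⁴)(-1.5)+(7.5 × 10⁻⁴)(+0.88) = 9.0 × 10⁻⁴ → stable
  120–129 m: −αΔT+βΔS = −(1.6 × 10⁻⁴)(+5.8)+(7.5 × 10⁻⁴)(+0.15) = -8.2 × 10⁻⁴ → UNSTABLE
  129–150 m: −αΔT+βΔS = −(1.6 × 10⁻⁴)(-7.0)+(7.5 × 10⁻⁴)(-0.21) = 9.6 × 10⁻⁴ → stable
  150–199 m: −αΔT+βΔS = −(1.6 × 10⁻⁴)(-0.5)+(7.5 × 10⁻⁴)(+0.37) = 3.6 × 10⁻⁴ → stable
The 120–129 m interval has Δρ < 0: lighter water underlies denser water.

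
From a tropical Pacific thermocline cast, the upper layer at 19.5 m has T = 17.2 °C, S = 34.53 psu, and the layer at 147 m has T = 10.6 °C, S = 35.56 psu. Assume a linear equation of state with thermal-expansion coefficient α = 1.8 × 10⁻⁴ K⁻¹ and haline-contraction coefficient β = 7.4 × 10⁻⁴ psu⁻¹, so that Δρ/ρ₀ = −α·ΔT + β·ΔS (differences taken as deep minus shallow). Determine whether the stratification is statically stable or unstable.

ΔT = 10.6 − 17.2 = -6.6 K and ΔS = 35.56 − 34.53 = +1.03 psu (deep − shallow).
−αΔT = 1.188 × 10⁻³; βΔS = 7.622 × 10⁻⁴; sum Δρ/ρ₀ = 1.9502 × 10⁻³.
Δρ/ρ₀ > 0, so Δρ > 0: deeper water is denser → statically stable.

stable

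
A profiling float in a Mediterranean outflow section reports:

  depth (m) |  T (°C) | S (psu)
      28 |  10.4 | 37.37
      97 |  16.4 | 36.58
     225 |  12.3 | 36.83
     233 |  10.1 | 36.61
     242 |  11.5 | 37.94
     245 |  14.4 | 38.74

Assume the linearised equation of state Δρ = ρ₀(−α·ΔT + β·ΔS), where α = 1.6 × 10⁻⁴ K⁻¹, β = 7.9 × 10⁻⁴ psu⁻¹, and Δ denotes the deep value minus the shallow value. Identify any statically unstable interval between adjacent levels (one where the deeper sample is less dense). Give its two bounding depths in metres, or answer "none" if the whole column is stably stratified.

Evaluate Δρ/ρ₀ = −αΔT + βΔS across each adjacent pair:
  28–97 m: −αΔT+βΔS = −(1.6 × 10⁻⁴)(+6.0)+(7.9 × 10⁻⁴)(-0.79) = -1.6 × 10⁻³ → UNSTABLE
  97–225 m: −αΔT+βΔS = −(1.6 × 10⁻⁴)(-4.1)+(7.9 × 10⁻⁴)(+0.25) = 8.5 × 10⁻⁴ → stable
  225–233 m: −αΔT+βΔS = −(1.6 × 10⁻⁴)(-2.2)+(7.9 × 10⁻⁴)(-0.22) = 1.8 × 10⁻⁴ → stable
  233–242 m: −αΔT+βΔS = −(1.6 × 10⁻⁴)(+1.4)+(7.9 × 10⁻⁴)(+1.33) = 8.3 × 10⁻⁴ → stable
  242–245 m: −αΔT+βΔS = −(1.6 × 10⁻⁴)(+2.9)+(7.9 × 10⁻⁴)(+0.80) = 1.7 × 10⁻⁴ → stable
The 28–97 m interval has Δρ < 0: lighter water underlies denser water.

28–97 m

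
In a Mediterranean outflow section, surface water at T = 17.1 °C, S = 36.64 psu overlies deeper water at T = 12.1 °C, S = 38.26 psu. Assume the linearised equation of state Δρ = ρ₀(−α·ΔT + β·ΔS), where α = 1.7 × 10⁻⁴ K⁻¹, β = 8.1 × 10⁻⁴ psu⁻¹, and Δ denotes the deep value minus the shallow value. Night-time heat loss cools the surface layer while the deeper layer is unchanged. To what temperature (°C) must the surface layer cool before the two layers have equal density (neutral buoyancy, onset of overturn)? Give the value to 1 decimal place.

Neutral buoyancy requires Δρ = 0, i.e. −α(T_deep − T_surf′) + β(S_deep − S_surf) = 0.
T_surf′ = T_deep − (β/α)·ΔS = 12.1 − (8.1 × 10⁻⁴/1.7 × 10⁻⁴)·(+1.62) = 4.381 °C.
Cooling required: 17.1 − (4.381) = 12.719 °C.

4.4 °C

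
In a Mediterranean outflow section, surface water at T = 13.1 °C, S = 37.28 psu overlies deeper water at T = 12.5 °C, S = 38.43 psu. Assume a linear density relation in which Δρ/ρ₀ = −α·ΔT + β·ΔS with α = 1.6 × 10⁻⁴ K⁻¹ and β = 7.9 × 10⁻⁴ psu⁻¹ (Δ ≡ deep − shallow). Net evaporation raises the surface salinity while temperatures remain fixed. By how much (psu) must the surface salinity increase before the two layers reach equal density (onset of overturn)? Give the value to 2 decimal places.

1.27 psu

Neutral buoyancy requires −α(T_deep − T_surf) + β(S_deep − S_surf′) = 0.
S_surf′ = S_deep − (α/β)·ΔT = 38.43 − (1.6 × 10⁻⁴/7.9 × 10⁻⁴)·(-0.6) = 38.5515 psu.
Increase required: 38.5515 − 37.28 = 1.2715 psu.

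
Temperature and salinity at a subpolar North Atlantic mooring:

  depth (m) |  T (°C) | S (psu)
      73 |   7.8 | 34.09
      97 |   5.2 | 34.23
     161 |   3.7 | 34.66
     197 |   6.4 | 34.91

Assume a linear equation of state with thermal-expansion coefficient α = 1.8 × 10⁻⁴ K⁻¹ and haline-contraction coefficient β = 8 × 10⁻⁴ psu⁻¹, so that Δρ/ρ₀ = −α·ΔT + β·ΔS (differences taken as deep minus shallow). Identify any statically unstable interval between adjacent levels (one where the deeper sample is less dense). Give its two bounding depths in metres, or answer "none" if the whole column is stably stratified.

Evaluate Δρ/ρ₀ = −αΔT + βΔS across each adjacent pair:
  73–97 m: −αΔT+βΔS = −(1.8 × 10⁻⁴)(-2.6)+(8 × 10⁻⁴)(+0.14) = 5.8 × 10⁻⁴ → stable
  97–161 m: −αΔT+βΔS = −(1.8 × 10⁻⁴)(-1.5)+(8 × 10⁻⁴)(+0.43) = 6.1 × 10⁻⁴ → stable
  161–197 m: −αΔT+βΔS = −(1.8 × 10⁻⁴)(+2.7)+(8 × 10⁻⁴)(+0.25) = -2.9 × 10⁻⁴ → UNSTABLE
The 161–197 m interval has Δρ < 0: lighter water underlies denser water.

161–197 m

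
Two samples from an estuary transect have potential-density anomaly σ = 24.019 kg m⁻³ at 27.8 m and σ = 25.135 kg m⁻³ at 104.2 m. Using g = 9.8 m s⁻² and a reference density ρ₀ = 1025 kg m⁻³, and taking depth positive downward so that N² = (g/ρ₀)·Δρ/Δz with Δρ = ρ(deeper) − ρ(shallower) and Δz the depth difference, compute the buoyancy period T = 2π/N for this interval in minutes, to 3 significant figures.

8.86 min

Δρ = 1025.135 − 1024.019 = 1.116 kg m⁻³ over Δz = 104.2 − 27.8 = 76.4 m.
N² = (9.8/1025) × (1.116/76.4) = 1.3966 × 10⁻⁴ s⁻².
N = √(1.3966 × 10⁻⁴) = 0.011818 rad s⁻¹, so T = 2π/N = 531.66 s = 8.8610 min ≈ 8.86 min.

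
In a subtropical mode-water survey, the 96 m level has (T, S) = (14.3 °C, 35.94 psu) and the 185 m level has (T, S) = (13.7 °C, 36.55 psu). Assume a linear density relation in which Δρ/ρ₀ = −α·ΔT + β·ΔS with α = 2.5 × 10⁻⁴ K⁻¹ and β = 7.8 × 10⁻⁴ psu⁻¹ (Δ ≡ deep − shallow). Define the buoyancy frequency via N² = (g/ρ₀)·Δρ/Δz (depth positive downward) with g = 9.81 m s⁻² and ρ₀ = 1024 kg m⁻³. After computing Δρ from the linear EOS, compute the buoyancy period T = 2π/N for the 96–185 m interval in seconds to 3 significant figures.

757 s

ΔT = -0.6 K, ΔS = +0.61 psu (deep − shallow).
Δρ/ρ₀ = −αΔT + βΔS = 1.50 × 10⁻⁴ + 4.758 × 10⁻⁴ = 6.258 × 10⁻⁴, so Δρ ≈ 0.6408 kg m⁻³.
N² = (g/ρ₀)·Δρ/Δz = g·(Δρ/ρ₀)/Δz = 9.81 × 6.258 × 10⁻⁴ / 89 = 6.8979 × 10⁻⁵ s⁻².
N = √(6.8979 × 10⁻⁵) = 8.3054 × 10⁻³ rad s⁻¹ → T = 2π/N = 756.52 s ≈ 757 s.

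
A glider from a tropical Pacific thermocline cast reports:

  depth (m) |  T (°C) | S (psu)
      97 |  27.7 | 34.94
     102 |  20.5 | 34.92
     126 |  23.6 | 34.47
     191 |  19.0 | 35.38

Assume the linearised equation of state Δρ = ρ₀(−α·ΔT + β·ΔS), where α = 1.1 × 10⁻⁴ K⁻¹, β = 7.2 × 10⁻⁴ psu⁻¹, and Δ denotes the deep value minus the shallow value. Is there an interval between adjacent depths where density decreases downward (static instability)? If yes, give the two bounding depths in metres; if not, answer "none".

Evaluate Δρ/ρ₀ = −αΔT + βΔS across each adjacent pair:
  97–102 m: −αΔT+βΔS = −(1.1 × 10⁻⁴)(-7.2)+(7.2 × 10⁻⁴)(-0.02) = 7.8 × 10⁻⁴ → stable
  102–126 m: −αΔT+βΔS = −(1.1 × 10⁻⁴)(+3.1)+(7.2 × 10⁻⁴)(-0.45) = -6.7 × 10⁻⁴ → UNSTABLE
  126–191 m: −αΔT+βΔS = −(1.1 × 10⁻⁴)(-4.6)+(7.2 × 10⁻⁴)(+0.91) = 1.2 × 10⁻³ → stable
The 102–126 m interval has Δρ < 0: lighter water underlies denser water.

102–126 m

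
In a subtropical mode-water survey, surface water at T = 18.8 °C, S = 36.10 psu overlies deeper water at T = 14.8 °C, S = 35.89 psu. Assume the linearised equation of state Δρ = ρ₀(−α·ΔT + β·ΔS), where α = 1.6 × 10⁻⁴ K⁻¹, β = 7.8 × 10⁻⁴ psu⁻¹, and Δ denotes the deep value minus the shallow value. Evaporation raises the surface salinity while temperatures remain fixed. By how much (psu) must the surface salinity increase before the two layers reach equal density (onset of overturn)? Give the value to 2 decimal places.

Neutral buoyancy requires −α(T_deep − T_surf) + β(S_deep − S_surf′) = 0.
S_surf′ = S_deep − (α/β)·ΔT = 35.89 − (1.6 × 10⁻⁴/7.8 × 10⁻⁴)·(-4.0) = 36.7105 psu.
Increase required: 36.7105 − 36.10 = 0.6105 psu.

0.61 psu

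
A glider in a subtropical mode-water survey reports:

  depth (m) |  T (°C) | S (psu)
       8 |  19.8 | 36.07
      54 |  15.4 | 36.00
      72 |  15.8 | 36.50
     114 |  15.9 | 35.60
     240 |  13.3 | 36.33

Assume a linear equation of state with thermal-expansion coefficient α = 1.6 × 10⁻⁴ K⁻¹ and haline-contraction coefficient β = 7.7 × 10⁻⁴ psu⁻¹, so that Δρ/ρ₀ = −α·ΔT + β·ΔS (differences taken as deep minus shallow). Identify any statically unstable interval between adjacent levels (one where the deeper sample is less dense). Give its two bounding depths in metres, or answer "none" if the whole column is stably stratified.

Evaluate Δρ/ρ₀ = −αΔT + βΔS across each adjacent pair:
  8–54 m: −αΔT+βΔS = −(1.6 × 10⁻⁴)(-4.4)+(7.7 × 10⁻⁴)(-0.07) = 6.5 × 10⁻⁴ → stable
  54–72 m: −αΔT+βΔS = −(1.6 × 10⁻⁴)(+0.4)+(7.7 × 10⁻⁴)(+0.50) = 3.2 × 10⁻⁴ → stable
  72–114 m: −αΔT+βΔS = −(1.6 × 10⁻⁴)(+0.1)+(7.7 × 10⁻⁴)(-0.90) = -7.1 × 10⁻⁴ → UNSTABLE
  114–240 m: −αΔT+βΔS = −(1.6 × 10⁻⁴)(-2.6)+(7.7 × 10⁻⁴)(+0.73) = 9.8 × 10⁻⁴ → stable
The 72–114 m interval has Δρ < 0: lighter water underlies denser water.

72–114 m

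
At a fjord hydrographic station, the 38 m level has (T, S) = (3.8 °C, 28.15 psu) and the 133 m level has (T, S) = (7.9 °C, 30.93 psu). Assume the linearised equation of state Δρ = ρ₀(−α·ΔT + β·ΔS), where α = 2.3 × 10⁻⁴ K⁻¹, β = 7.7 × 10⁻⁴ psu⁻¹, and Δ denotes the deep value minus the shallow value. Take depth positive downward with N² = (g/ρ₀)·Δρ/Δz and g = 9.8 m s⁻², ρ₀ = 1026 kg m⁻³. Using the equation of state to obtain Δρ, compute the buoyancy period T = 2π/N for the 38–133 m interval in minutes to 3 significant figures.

9.42 min

ΔT = +4.1 K, ΔS = +2.78 psu (deep − shallow).
Δρ/ρ₀ = −αΔT + βΔS = -9.43 × 10⁻⁴ + 2.1406 × 10⁻³ = 1.1976 × 10⁻³, so Δρ ≈ 1.229 kg m⁻³.
N² = (g/ρ₀)·Δρ/Δz = g·(Δρ/ρ₀)/Δz = 9.8 × 1.1976 × 10⁻³ / 95 = 1.2354 × 10⁻⁴ s⁻².
N = √(1.2354 × 10⁻⁴) = 0.011115 rad s⁻¹ → T = 2π/N = 565.29 s = 9.4215 min ≈ 9.42 min.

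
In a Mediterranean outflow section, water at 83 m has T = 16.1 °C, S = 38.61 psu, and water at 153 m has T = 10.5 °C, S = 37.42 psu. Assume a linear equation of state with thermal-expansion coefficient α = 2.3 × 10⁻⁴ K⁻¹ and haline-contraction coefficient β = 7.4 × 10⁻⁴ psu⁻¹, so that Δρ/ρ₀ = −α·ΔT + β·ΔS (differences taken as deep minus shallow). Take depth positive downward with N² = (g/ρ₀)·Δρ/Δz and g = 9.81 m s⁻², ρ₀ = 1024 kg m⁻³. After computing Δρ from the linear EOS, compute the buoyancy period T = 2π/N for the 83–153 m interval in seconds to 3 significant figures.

832 s

ΔT = -5.6 K, ΔS = -1.19 psu (deep − shallow).
Δρ/ρ₀ = −αΔT + βΔS = 1.288 × 10⁻³ − 8.806 × 10⁻⁴ = 4.074 × 10⁻⁴, so Δρ ≈ 0.4172 kg m⁻³.
N² = (g/ρ₀)·Δρ/Δz = g·(Δρ/ρ₀)/Δz = 9.81 × 4.074 × 10⁻⁴ / 70 = 5.7094 × 10⁻⁵ s⁻².
N = √(5.7094 × 10⁻⁵) = 7.5561 × 10⁻³ rad s⁻¹ → T = 2π/N = 831.54 s ≈ 832 s.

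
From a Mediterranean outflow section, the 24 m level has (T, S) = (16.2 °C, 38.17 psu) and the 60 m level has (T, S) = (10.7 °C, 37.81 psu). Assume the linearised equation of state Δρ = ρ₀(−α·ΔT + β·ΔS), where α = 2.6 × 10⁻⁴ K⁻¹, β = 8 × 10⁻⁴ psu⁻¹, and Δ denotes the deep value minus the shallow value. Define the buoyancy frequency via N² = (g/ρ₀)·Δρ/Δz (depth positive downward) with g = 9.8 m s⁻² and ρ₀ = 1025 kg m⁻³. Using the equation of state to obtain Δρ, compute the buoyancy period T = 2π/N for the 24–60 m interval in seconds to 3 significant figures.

ΔT = -5.5 K, ΔS = -0.36 psu (deep − shallow).
Δρ/ρ₀ = −αΔT + βΔS = 1.43 × 10⁻³ − 2.88 × 10⁻⁴ = 1.142 × 10⁻³, so Δρ ≈ 1.171 kg m⁻³.
N² = (g/ρ₀)·Δρ/Δz = g·(Δρ/ρ₀)/Δz = 9.8 × 1.142 × 10⁻³ / 36 = 3.1088 × 10⁻⁴ s⁻².
N = √(3.1088 × 10⁻⁴) = 0.017632 rad s⁻¹ → T = 2π/N = 356.35 s ≈ 356 s.

356 s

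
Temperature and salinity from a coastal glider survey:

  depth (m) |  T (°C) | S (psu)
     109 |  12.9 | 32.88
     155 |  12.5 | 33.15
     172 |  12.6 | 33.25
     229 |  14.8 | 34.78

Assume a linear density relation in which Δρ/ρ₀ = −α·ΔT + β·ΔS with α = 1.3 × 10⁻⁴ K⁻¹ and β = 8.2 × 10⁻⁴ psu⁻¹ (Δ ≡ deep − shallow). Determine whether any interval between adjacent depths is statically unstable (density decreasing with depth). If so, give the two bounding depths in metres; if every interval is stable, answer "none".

Evaluate Δρ/ρ₀ = −αΔT + βΔS across each adjacent pair:
  109–155 m: −αΔT+βΔS = −(1.3 × 10⁻⁴)(-0.4)+(8.2 × 10⁻⁴)(+0.27) = 2.7 × 10⁻⁴ → stable
  155–172 m: −αΔT+βΔS = −(1.3 × 10⁻⁴)(+0.1)+(8.2 × 10⁻⁴)(+0.10) = 6.9 × 10⁻⁵ → stable
  172–229 m: −αΔT+βΔS = −(1.3 × 10⁻⁴)(+2.2)+(8.2 × 10⁻⁴)(+1.53) = 9.7 × 10⁻⁴ → stable
Every interval has Δρ > 0: the column is stably stratified throughout.

none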